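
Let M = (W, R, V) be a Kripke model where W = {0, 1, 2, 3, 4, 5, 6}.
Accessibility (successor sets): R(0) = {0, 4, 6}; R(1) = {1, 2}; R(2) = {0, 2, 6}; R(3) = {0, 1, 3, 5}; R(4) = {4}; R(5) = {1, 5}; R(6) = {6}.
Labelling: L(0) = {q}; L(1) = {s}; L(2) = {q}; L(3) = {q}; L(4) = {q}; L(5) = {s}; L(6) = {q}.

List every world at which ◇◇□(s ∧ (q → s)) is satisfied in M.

3, 5

Let φ = ◇◇□(s ∧ (q → s)). Evaluate φ at each world:
  0 (successors {0, 4, 6}): φ is false.
  1 (successors {1, 2}): φ is false.
  2 (successors {0, 2, 6}): φ is false.
  3 (successors {0, 1, 3, 5}): φ is true.
  4 (successors {4}): φ is false.
  5 (successors {1, 5}): φ is true.
  6 (successors {6}): φ is false.
For instance, at 3:
  At 3: ◇◇□(s ∧ (q → s)) requires ◇□(s ∧ (q → s)) at some successor in {0, 1, 3, 5}.
    ◇□(s ∧ (q → s)) holds at 3, so ◇◇□(s ∧ (q → s)) is true at 3.
      At 3: ◇□(s ∧ (q → s)) requires □(s ∧ (q → s)) at some successor in {0, 1, 3, 5}.
        □(s ∧ (q → s)) holds at 5, so ◇□(s ∧ (q → s)) is true at 3.
Satisfying worlds: {3, 5}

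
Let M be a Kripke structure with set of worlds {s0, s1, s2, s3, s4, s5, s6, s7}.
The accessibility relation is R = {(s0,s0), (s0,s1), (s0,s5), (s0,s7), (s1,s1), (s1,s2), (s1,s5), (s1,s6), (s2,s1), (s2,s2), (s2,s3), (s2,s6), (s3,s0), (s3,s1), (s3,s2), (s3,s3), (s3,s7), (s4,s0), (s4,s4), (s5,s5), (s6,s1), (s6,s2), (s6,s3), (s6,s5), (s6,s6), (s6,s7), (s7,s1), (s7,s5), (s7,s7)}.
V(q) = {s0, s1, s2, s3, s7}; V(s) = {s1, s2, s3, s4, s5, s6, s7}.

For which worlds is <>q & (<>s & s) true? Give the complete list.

s1, s2, s3, s4, s6, s7

Let φ = <>q & (<>s & s). Evaluate φ at each world:
  s0 (successors {s0, s1, s5, s7}): φ is false.
  s1 (successors {s1, s2, s5, s6}): φ is true.
  s2 (successors {s1, s2, s3, s6}): φ is true.
  s3 (successors {s0, s1, s2, s3, s7}): φ is true.
  s4 (successors {s0, s4}): φ is true.
  s5 (successors {s5}): φ is false.
  s6 (successors {s1, s2, s3, s5, s6, s7}): φ is true.
  s7 (successors {s1, s5, s7}): φ is true.
For instance, at s2:
  At s2: <>q is true, <>s & s is true, so <>q & (<>s & s) is true.
    At s2: <>q requires q at some successor in {s1, s2, s3, s6}.
      q holds at s1, so <>q is true at s2.
    At s2: <>s is true, s is true, so <>s & s is true.
      At s2: <>s requires s at some successor in {s1, s2, s3, s6}.
        s holds at s1, so <>s is true at s2.
Satisfying worlds: {s1, s2, s3, s4, s6, s7}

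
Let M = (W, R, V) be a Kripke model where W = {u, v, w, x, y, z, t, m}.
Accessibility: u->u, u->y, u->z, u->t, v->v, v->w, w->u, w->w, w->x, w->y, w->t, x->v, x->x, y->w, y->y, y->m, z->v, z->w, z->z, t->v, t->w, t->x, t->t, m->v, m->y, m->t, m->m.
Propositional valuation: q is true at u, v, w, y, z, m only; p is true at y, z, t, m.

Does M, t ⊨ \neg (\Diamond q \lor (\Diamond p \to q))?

At t: \Diamond q \lor (\Diamond p \to q) is true, so \neg (\Diamond q \lor (\Diamond p \to q)) is false.
  At t: \Diamond q is true, \Diamond p \to q is false, so \Diamond q \lor (\Diamond p \to q) is true.
    At t: \Diamond q requires q at some successor in {v, w, x, t}.
      q holds at v, so \Diamond q is true at t.
    At t: \Diamond p is true, q is false, so \Diamond p \to q is false.
      At t: \Diamond p requires p at some successor in {v, w, x, t}.
        p holds at t, so \Diamond p is true at t.

No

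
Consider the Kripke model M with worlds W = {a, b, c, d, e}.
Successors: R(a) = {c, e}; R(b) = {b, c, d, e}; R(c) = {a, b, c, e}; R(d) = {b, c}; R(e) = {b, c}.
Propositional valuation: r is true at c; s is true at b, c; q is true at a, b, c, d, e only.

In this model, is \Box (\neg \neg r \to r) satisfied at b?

Recall that \Box ψ holds at a world iff ψ holds at every accessible world, and \Diamond ψ holds iff ψ holds at some accessible world.
At b: \Box (\neg \neg r \to r) requires \neg \neg r \to r at every successor {b, c, d, e}.
  At b: \neg \neg r \to r is true.
  At c: \neg \neg r \to r is true.
  At d: \neg \neg r \to r is true.
  At e: \neg \neg r \to r is true.
So \Box (\neg \neg r \to r) is true at b.

Yes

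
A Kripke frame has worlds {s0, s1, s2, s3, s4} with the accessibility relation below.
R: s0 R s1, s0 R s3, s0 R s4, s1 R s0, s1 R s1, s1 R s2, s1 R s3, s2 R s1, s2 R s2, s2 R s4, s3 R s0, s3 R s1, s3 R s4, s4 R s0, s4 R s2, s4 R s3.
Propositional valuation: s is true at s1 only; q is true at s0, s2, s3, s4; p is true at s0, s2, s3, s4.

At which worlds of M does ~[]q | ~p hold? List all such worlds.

s0, s1, s2, s3

Let φ = ~[]q | ~p. Evaluate φ at each world:
  s0 (successors {s1, s3, s4}): φ is true.
  s1 (successors {s0, s1, s2, s3}): φ is true.
  s2 (successors {s1, s2, s4}): φ is true.
  s3 (successors {s0, s1, s4}): φ is true.
  s4 (successors {s0, s2, s3}): φ is false.
For instance, at s1:
  At s1: ~[]q is true, ~p is true, so ~[]q | ~p is true.
    At s1: []q is false, so ~[]q is true.
      At s1: []q requires q at every successor {s0, s1, s2, s3}.
        q fails at s1, so []q is false at s1.
Satisfying worlds: {s0, s1, s2, s3}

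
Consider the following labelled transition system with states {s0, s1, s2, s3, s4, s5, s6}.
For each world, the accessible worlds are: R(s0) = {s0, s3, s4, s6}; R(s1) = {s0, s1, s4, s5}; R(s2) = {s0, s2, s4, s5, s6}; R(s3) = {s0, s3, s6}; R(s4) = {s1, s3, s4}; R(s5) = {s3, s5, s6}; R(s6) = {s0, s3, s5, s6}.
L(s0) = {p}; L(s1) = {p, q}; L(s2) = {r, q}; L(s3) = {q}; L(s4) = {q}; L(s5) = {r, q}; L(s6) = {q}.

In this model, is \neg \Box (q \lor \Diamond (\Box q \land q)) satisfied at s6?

No

At s6: \Box (q \lor \Diamond (\Box q \land q)) is true, so \neg \Box (q \lor \Diamond (\Box q \land q)) is false.
  At s6: \Box (q \lor \Diamond (\Box q \land q)) requires q \lor \Diamond (\Box q \land q) at every successor {s0, s3, s5, s6}.
    At s0: q \lor \Diamond (\Box q \land q) is true.
    At s3: q \lor \Diamond (\Box q \land q) is true.
    At s5: q \lor \Diamond (\Box q \land q) is true.
    At s6: q \lor \Diamond (\Box q \land q) is true.
  So \Box (q \lor \Diamond (\Box q \land q)) is true at s6.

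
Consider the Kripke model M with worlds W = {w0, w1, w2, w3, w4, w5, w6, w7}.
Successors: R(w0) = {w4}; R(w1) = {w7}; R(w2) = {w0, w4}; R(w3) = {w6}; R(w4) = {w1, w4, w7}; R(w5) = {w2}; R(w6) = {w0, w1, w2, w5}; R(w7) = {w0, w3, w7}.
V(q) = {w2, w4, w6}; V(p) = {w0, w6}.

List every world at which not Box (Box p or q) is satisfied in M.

Let φ = not Box (Box p or q). Evaluate φ at each world:
  w0 (successors {w4}): φ is false.
  w1 (successors {w7}): φ is true.
  w2 (successors {w0, w4}): φ is true.
  w3 (successors {w6}): φ is false.
  w4 (successors {w1, w4, w7}): φ is true.
  w5 (successors {w2}): φ is false.
  w6 (successors {w0, w1, w2, w5}): φ is true.
  w7 (successors {w0, w3, w7}): φ is true.
For instance, at w5:
  At w5: Box (Box p or q) is true, so not Box (Box p or q) is false.
    At w5: Box (Box p or q) requires Box p or q at every successor {w2}.
      At w2: Box p or q is true.
    So Box (Box p or q) is true at w5.
Satisfying worlds: {w1, w2, w4, w6, w7}

w1, w2, w4, w6, w7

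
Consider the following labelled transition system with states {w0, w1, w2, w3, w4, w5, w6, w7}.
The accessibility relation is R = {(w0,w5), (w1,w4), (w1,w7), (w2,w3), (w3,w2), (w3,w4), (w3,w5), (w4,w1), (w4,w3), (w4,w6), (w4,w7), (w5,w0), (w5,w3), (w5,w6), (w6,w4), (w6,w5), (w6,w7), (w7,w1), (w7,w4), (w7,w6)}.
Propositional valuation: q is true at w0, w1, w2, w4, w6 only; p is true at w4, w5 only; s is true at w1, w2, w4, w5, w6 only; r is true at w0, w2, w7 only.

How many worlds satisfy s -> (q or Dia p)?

7

Let φ = s -> (q or Dia p). Evaluate φ at each world:
  w0 (successors {w5}): φ is true.
  w1 (successors {w4, w7}): φ is true.
  w2 (successors {w3}): φ is true.
  w3 (successors {w2, w4, w5}): φ is true.
  w4 (successors {w1, w3, w6, w7}): φ is true.
  w5 (successors {w0, w3, w6}): φ is false.
  w6 (successors {w4, w5, w7}): φ is true.
  w7 (successors {w1, w4, w6}): φ is true.
For instance, at w5:
  At w5: s is true, q or Dia p is false, so s -> (q or Dia p) is false.
    At w5: q is false, Dia p is false, so q or Dia p is false.
      At w5: Dia p requires p at some successor in {w0, w3, w6}.
        At w0: p is false.
        At w3: p is false.
        At w6: p is false.
      So Dia p is false at w5.
Satisfying worlds: {w0, w1, w2, w3, w4, w6, w7}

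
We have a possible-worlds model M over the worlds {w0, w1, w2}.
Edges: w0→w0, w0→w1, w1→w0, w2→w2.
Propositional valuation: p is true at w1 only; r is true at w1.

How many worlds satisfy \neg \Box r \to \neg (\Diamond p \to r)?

1

Let φ = \neg \Box r \to \neg (\Diamond p \to r). Evaluate φ at each world:
  w0 (successors {w0, w1}): φ is true.
  w1 (successors {w0}): φ is false.
  w2 (successors {w2}): φ is false.
For instance, at w0:
  At w0: \neg \Box r is true, \neg (\Diamond p \to r) is true, so \neg \Box r \to \neg (\Diamond p \to r) is true.
    At w0: \Box r is false, so \neg \Box r is true.
      At w0: \Box r requires r at every successor {w0, w1}.
        r fails at w0, so \Box r is false at w0.
    At w0: \Diamond p \to r is false, so \neg (\Diamond p \to r) is true.
      At w0: \Diamond p is true, r is false, so \Diamond p \to r is false.
Satisfying worlds: {w0}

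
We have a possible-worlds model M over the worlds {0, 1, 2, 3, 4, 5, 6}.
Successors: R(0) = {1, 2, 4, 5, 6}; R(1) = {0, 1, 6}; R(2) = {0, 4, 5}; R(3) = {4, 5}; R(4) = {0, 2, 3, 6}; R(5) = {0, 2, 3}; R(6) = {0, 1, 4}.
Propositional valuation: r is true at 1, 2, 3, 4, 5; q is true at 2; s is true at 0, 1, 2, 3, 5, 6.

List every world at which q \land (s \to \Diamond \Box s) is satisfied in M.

Recall that \Box ψ holds at a world iff ψ holds at every accessible world, and \Diamond ψ holds iff ψ holds at some accessible world.
Let φ = q \land (s \to \Diamond \Box s). Evaluate φ at each world:
  0 (successors {1, 2, 4, 5, 6}): φ is false.
  1 (successors {0, 1, 6}): φ is false.
  2 (successors {0, 4, 5}): φ is true.
  3 (successors {4, 5}): φ is false.
  4 (successors {0, 2, 3, 6}): φ is false.
  5 (successors {0, 2, 3}): φ is false.
  6 (successors {0, 1, 4}): φ is false.
For instance, at 6:
  At 6: q is false, s \to \Diamond \Box s is true, so q \land (s \to \Diamond \Box s) is false.
    At 6: s is true, \Diamond \Box s is true, so s \to \Diamond \Box s is true.
      At 6: \Diamond \Box s requires \Box s at some successor in {0, 1, 4}.
        \Box s holds at 1, so \Diamond \Box s is true at 6.
Satisfying worlds: {2}

2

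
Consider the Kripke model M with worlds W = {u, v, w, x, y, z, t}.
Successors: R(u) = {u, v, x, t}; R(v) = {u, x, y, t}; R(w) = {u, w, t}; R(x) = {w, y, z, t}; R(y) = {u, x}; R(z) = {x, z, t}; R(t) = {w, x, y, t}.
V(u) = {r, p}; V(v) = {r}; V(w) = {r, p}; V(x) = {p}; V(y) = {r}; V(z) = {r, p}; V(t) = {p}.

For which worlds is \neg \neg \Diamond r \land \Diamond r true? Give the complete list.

Let φ = \neg \neg \Diamond r \land \Diamond r. Evaluate φ at each world:
  u (successors {u, v, x, t}): φ is true.
  v (successors {u, x, y, t}): φ is true.
  w (successors {u, w, t}): φ is true.
  x (successors {w, y, z, t}): φ is true.
  y (successors {u, x}): φ is true.
  z (successors {x, z, t}): φ is true.
  t (successors {w, x, y, t}): φ is true.
For instance, at u:
  At u: \neg \neg \Diamond r is true, \Diamond r is true, so \neg \neg \Diamond r \land \Diamond r is true.
    At u: \neg \Diamond r is false, so \neg \neg \Diamond r is true.
      At u: \Diamond r is true, so \neg \Diamond r is false.
    At u: \Diamond r requires r at some successor in {u, v, x, t}.
      r holds at u, so \Diamond r is true at u.
Satisfying worlds: {u, v, w, x, y, z, t}

u, v, w, x, y, z, t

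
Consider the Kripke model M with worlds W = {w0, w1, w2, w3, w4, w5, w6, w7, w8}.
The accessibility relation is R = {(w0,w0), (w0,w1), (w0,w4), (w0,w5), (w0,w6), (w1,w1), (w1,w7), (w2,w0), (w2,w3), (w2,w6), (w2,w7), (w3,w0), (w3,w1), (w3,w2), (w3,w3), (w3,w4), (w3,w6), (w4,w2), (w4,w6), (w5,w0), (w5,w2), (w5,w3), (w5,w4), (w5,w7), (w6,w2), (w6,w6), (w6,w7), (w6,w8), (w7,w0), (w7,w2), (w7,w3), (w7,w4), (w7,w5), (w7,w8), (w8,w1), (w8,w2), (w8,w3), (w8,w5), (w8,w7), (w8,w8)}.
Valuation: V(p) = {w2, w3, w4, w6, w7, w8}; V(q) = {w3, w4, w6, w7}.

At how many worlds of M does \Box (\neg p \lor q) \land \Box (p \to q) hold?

3

Let φ = \Box (\neg p \lor q) \land \Box (p \to q). Evaluate φ at each world:
  w0 (successors {w0, w1, w4, w5, w6}): φ is true.
  w1 (successors {w1, w7}): φ is true.
  w2 (successors {w0, w3, w6, w7}): φ is true.
  w3 (successors {w0, w1, w2, w3, w4, w6}): φ is false.
  w4 (successors {w2, w6}): φ is false.
  w5 (successors {w0, w2, w3, w4, w7}): φ is false.
  w6 (successors {w2, w6, w7, w8}): φ is false.
  w7 (successors {w0, w2, w3, w4, w5, w8}): φ is false.
  w8 (successors {w1, w2, w3, w5, w7, w8}): φ is false.
For instance, at w3:
  At w3: \Box (\neg p \lor q) is false, \Box (p \to q) is false, so \Box (\neg p \lor q) \land \Box (p \to q) is false.
    At w3: \Box (\neg p \lor q) requires \neg p \lor q at every successor {w0, w1, w2, w3, w4, w6}.
      \neg p \lor q fails at w2, so \Box (\neg p \lor q) is false at w3.
    At w3: \Box (p \to q) requires p \to q at every successor {w0, w1, w2, w3, w4, w6}.
      p \to q fails at w2, so \Box (p \to q) is false at w3.
Satisfying worlds: {w0, w1, w2}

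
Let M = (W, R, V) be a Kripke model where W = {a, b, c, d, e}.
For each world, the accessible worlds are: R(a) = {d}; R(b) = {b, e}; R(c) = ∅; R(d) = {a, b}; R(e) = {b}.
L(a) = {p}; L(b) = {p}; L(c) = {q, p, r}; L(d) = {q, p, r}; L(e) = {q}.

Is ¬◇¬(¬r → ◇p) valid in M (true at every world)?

Recall that ◇ψ holds at a world iff ψ holds at some accessible world.
Let φ = ¬◇¬(¬r → ◇p). Evaluate φ at each world:
  a (successors {d}): φ is true.
  b (successors {b, e}): φ is true.
  c (successors ∅): φ is true.
  d (successors {a, b}): φ is true.
  e (successors {b}): φ is true.
For instance, at d:
  At d: ◇¬(¬r → ◇p) is false, so ¬◇¬(¬r → ◇p) is true.
    At d: ◇¬(¬r → ◇p) requires ¬(¬r → ◇p) at some successor in {a, b}.
      At a: ¬(¬r → ◇p) is false.
      At b: ¬(¬r → ◇p) is false.
    So ◇¬(¬r → ◇p) is false at d.

Yes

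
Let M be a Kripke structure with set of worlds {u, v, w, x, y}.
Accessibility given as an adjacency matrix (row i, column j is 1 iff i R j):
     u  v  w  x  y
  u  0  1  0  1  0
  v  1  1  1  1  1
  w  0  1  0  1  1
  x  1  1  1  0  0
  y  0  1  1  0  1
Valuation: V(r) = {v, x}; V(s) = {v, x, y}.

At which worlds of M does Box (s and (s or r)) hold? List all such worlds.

u, w

Let φ = Box (s and (s or r)). Evaluate φ at each world:
  u (successors {v, x}): φ is true.
  v (successors {u, v, w, x, y}): φ is false.
  w (successors {v, x, y}): φ is true.
  x (successors {u, v, w}): φ is false.
  y (successors {v, w, y}): φ is false.
For instance, at x:
  At x: Box (s and (s or r)) requires s and (s or r) at every successor {u, v, w}.
    s and (s or r) fails at u, so Box (s and (s or r)) is false at x.
Satisfying worlds: {u, w}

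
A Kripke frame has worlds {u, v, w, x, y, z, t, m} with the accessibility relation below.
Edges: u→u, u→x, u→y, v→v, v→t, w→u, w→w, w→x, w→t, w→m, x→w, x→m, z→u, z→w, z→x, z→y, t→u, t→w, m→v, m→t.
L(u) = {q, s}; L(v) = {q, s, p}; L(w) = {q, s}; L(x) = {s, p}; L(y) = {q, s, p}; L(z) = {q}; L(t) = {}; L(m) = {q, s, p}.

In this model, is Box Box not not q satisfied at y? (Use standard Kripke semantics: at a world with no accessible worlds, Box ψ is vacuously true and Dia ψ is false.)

Recall that Box ψ holds at a world iff ψ holds at every accessible world, and Dia ψ holds iff ψ holds at some accessible world.
At y: no accessible worlds, so Box Box not not q holds vacuously.

Yes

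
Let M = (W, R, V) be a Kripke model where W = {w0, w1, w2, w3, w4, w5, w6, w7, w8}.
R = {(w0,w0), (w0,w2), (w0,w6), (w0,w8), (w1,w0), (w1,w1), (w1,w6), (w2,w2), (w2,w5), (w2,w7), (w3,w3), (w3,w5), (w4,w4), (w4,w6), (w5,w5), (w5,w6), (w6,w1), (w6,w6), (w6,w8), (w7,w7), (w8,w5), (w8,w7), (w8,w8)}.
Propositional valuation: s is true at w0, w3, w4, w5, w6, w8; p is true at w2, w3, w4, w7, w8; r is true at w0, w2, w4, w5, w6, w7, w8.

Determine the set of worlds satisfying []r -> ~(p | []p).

Let φ = []r -> ~(p | []p). Evaluate φ at each world:
  w0 (successors {w0, w2, w6, w8}): φ is true.
  w1 (successors {w0, w1, w6}): φ is true.
  w2 (successors {w2, w5, w7}): φ is false.
  w3 (successors {w3, w5}): φ is true.
  w4 (successors {w4, w6}): φ is false.
  w5 (successors {w5, w6}): φ is true.
  w6 (successors {w1, w6, w8}): φ is true.
  w7 (successors {w7}): φ is false.
  w8 (successors {w5, w7, w8}): φ is false.
For instance, at w3:
  At w3: []r is false, ~(p | []p) is false, so []r -> ~(p | []p) is true.
    At w3: []r requires r at every successor {w3, w5}.
      r fails at w3, so []r is false at w3.
    At w3: p | []p is true, so ~(p | []p) is false.
      At w3: p is true, []p is false, so p | []p is true.
Satisfying worlds: {w0, w1, w3, w5, w6}

w0, w1, w3, w5, w6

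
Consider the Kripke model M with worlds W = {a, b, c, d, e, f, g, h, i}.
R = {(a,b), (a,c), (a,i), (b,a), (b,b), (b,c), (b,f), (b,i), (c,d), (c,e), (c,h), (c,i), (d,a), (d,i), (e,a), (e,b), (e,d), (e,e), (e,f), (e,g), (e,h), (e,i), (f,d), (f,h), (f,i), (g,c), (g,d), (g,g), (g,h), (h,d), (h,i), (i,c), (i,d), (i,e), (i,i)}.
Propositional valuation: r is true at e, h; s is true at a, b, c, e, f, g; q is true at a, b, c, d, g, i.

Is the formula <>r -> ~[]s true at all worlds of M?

Recall that []ψ holds at a world iff ψ holds at every accessible world, and <>ψ holds iff ψ holds at some accessible world.
Let φ = <>r -> ~[]s. Evaluate φ at each world:
  a (successors {b, c, i}): φ is true.
  b (successors {a, b, c, f, i}): φ is true.
  c (successors {d, e, h, i}): φ is true.
  d (successors {a, i}): φ is true.
  e (successors {a, b, d, e, f, g, h, i}): φ is true.
  f (successors {d, h, i}): φ is true.
  g (successors {c, d, g, h}): φ is true.
  h (successors {d, i}): φ is true.
  i (successors {c, d, e, i}): φ is true.
For instance, at c:
  At c: <>r is true, ~[]s is true, so <>r -> ~[]s is true.
    At c: <>r requires r at some successor in {d, e, h, i}.
      r holds at e, so <>r is true at c.
    At c: []s is false, so ~[]s is true.
      At c: []s requires s at every successor {d, e, h, i}.
        s fails at d, so []s is false at c.

Yes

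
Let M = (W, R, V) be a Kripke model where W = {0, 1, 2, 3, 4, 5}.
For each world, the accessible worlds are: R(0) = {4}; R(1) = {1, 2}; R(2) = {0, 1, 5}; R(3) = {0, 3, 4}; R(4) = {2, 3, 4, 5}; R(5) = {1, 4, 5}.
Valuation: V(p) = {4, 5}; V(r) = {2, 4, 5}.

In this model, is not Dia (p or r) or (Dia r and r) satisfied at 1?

No

At 1: not Dia (p or r) is false, Dia r and r is false, so not Dia (p or r) or (Dia r and r) is false.
  At 1: Dia (p or r) is true, so not Dia (p or r) is false.
    At 1: Dia (p or r) requires p or r at some successor in {1, 2}.
      p or r holds at 2, so Dia (p or r) is true at 1.
  At 1: Dia r is true, r is false, so Dia r and r is false.
    At 1: Dia r requires r at some successor in {1, 2}.
      r holds at 2, so Dia r is true at 1.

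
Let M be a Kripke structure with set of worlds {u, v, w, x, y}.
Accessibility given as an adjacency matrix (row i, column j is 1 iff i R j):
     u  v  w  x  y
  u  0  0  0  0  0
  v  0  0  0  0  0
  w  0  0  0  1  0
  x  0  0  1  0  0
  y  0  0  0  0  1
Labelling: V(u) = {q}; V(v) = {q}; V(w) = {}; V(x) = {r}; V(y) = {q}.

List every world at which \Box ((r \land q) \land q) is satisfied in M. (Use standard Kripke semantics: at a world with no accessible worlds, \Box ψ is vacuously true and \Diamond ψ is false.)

u, v

Recall that \Box ψ holds at a world iff ψ holds at every accessible world, and \Diamond ψ holds iff ψ holds at some accessible world.
Let φ = \Box ((r \land q) \land q). Evaluate φ at each world:
  u (successors ∅): φ is true.
  v (successors ∅): φ is true.
  w (successors {x}): φ is false.
  x (successors {w}): φ is false.
  y (successors {y}): φ is false.
For instance, at x:
  At x: \Box ((r \land q) \land q) requires (r \land q) \land q at every successor {w}.
    (r \land q) \land q fails at w, so \Box ((r \land q) \land q) is false at x.
Satisfying worlds: {u, v}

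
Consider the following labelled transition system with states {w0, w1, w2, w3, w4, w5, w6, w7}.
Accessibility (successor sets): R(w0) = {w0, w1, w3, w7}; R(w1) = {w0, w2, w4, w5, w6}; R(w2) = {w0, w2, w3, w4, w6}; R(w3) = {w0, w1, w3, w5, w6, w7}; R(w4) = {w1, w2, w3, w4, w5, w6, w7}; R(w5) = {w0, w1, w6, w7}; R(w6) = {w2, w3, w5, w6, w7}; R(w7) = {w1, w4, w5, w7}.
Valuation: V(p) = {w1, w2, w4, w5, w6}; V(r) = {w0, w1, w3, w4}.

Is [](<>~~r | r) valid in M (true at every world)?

Let φ = [](<>~~r | r). Evaluate φ at each world:
  w0 (successors {w0, w1, w3, w7}): φ is true.
  w1 (successors {w0, w2, w4, w5, w6}): φ is true.
  w2 (successors {w0, w2, w3, w4, w6}): φ is true.
  w3 (successors {w0, w1, w3, w5, w6, w7}): φ is true.
  w4 (successors {w1, w2, w3, w4, w5, w6, w7}): φ is true.
  w5 (successors {w0, w1, w6, w7}): φ is true.
  w6 (successors {w2, w3, w5, w6, w7}): φ is true.
  w7 (successors {w1, w4, w5, w7}): φ is true.
For instance, at w2:
  At w2: [](<>~~r | r) requires <>~~r | r at every successor {w0, w2, w3, w4, w6}.
    At w0: <>~~r | r is true.
    At w2: <>~~r | r is true.
    At w3: <>~~r | r is true.
    At w4: <>~~r | r is true.
    At w6: <>~~r | r is true.
  So [](<>~~r | r) is true at w2.

Yes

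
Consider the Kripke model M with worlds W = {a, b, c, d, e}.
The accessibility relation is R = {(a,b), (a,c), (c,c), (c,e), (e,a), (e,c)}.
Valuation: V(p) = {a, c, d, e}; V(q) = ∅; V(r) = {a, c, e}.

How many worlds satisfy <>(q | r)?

Let φ = <>(q | r). Evaluate φ at each world:
  a (successors {b, c}): φ is true.
  b (successors ∅): φ is false.
  c (successors {c, e}): φ is true.
  d (successors ∅): φ is false.
  e (successors {a, c}): φ is true.
For instance, at e:
  At e: <>(q | r) requires q | r at some successor in {a, c}.
    q | r holds at a, so <>(q | r) is true at e.
Satisfying worlds: {a, c, e}

3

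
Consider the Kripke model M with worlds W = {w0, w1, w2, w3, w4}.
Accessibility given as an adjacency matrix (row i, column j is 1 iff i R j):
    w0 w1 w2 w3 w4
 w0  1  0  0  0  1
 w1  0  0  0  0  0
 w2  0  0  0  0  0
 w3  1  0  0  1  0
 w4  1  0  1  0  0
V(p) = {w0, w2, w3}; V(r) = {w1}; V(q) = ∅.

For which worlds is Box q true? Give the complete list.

w1, w2

Let φ = Box q. Evaluate φ at each world:
  w0 (successors {w0, w4}): φ is false.
  w1 (successors ∅): φ is true.
  w2 (successors ∅): φ is true.
  w3 (successors {w0, w3}): φ is false.
  w4 (successors {w0, w2}): φ is false.
For instance, at w3:
  At w3: Box q requires q at every successor {w0, w3}.
    q fails at w0, so Box q is false at w3.
Satisfying worlds: {w1, w2}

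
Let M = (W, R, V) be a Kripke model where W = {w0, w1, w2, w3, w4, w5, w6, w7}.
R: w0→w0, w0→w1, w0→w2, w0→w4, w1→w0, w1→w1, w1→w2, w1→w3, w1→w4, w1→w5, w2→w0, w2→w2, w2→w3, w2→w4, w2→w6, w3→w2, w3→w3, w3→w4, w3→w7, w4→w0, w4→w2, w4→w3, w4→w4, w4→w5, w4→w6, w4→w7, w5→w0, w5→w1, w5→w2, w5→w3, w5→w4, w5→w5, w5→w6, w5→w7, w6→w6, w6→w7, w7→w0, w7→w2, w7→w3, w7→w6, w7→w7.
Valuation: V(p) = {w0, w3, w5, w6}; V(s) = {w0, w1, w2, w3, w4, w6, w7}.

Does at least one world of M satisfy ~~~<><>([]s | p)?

Let φ = ~~~<><>([]s | p). Evaluate φ at each world:
  w0 (successors {w0, w1, w2, w4}): φ is false.
  w1 (successors {w0, w1, w2, w3, w4, w5}): φ is false.
  w2 (successors {w0, w2, w3, w4, w6}): φ is false.
  w3 (successors {w2, w3, w4, w7}): φ is false.
  w4 (successors {w0, w2, w3, w4, w5, w6, w7}): φ is false.
  w5 (successors {w0, w1, w2, w3, w4, w5, w6, w7}): φ is false.
  w6 (successors {w6, w7}): φ is false.
  w7 (successors {w0, w2, w3, w6, w7}): φ is false.
For instance, at w0:
  At w0: ~~<><>([]s | p) is true, so ~~~<><>([]s | p) is false.
    At w0: ~<><>([]s | p) is false, so ~~<><>([]s | p) is true.
      At w0: <><>([]s | p) is true, so ~<><>([]s | p) is false.

No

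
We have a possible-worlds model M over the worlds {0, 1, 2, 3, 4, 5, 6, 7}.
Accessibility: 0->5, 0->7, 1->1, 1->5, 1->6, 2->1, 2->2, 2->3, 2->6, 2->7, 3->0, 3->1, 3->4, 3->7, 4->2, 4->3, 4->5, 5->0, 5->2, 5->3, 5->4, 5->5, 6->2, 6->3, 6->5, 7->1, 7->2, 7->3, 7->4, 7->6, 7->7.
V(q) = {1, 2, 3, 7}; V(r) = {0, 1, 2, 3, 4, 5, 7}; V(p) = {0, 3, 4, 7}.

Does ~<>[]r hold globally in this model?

No

Recall that []ψ holds at a world iff ψ holds at every accessible world, and <>ψ holds iff ψ holds at some accessible world.
Let φ = ~<>[]r. Evaluate φ at each world:
  0 (successors {5, 7}): φ is false.
  1 (successors {1, 5, 6}): φ is false.
  2 (successors {1, 2, 3, 6, 7}): φ is false.
  3 (successors {0, 1, 4, 7}): φ is false.
  4 (successors {2, 3, 5}): φ is false.
  5 (successors {0, 2, 3, 4, 5}): φ is false.
  6 (successors {2, 3, 5}): φ is false.
  7 (successors {1, 2, 3, 4, 6, 7}): φ is false.
Detail at 0 (counterexample):
  At 0: <>[]r is true, so ~<>[]r is false.
    At 0: <>[]r requires []r at some successor in {5, 7}.
      []r holds at 5, so <>[]r is true at 0.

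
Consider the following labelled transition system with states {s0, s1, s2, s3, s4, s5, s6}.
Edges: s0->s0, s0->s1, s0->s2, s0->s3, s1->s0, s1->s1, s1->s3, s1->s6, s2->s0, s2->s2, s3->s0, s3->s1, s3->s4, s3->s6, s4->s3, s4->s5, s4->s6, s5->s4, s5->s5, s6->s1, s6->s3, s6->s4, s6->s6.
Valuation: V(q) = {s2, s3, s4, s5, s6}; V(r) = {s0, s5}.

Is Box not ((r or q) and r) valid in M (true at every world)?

Let φ = Box not ((r or q) and r). Evaluate φ at each world:
  s0 (successors {s0, s1, s2, s3}): φ is false.
  s1 (successors {s0, s1, s3, s6}): φ is false.
  s2 (successors {s0, s2}): φ is false.
  s3 (successors {s0, s1, s4, s6}): φ is false.
  s4 (successors {s3, s5, s6}): φ is false.
  s5 (successors {s4, s5}): φ is false.
  s6 (successors {s1, s3, s4, s6}): φ is true.
Detail at s0 (counterexample):
  At s0: Box not ((r or q) and r) requires not ((r or q) and r) at every successor {s0, s1, s2, s3}.
    not ((r or q) and r) fails at s0, so Box not ((r or q) and r) is false at s0.

No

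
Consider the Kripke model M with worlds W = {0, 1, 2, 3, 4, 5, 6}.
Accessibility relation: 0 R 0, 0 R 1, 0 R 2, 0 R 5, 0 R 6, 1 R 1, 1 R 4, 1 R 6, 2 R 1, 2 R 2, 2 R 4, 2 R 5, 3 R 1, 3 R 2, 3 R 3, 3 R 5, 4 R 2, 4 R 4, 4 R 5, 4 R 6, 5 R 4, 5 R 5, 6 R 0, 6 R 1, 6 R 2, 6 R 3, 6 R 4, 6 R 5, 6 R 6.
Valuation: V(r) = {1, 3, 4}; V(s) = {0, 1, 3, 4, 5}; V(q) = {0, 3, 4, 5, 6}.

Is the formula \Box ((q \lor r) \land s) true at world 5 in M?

Yes

At 5: \Box ((q \lor r) \land s) requires (q \lor r) \land s at every successor {4, 5}.
  At 4: (q \lor r) \land s is true.
  At 5: (q \lor r) \land s is true.
So \Box ((q \lor r) \land s) is true at 5.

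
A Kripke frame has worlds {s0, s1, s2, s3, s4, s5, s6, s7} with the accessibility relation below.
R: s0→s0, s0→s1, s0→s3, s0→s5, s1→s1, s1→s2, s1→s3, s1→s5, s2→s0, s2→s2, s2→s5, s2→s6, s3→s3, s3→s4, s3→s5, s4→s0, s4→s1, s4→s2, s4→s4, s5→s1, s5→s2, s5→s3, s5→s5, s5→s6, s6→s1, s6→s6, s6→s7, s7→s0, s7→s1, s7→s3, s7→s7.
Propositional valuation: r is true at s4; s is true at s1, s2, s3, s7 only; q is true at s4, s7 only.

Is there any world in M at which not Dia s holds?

Recall that Dia ψ holds at a world iff ψ holds at some accessible world.
Let φ = not Dia s. Evaluate φ at each world:
  s0 (successors {s0, s1, s3, s5}): φ is false.
  s1 (successors {s1, s2, s3, s5}): φ is false.
  s2 (successors {s0, s2, s5, s6}): φ is false.
  s3 (successors {s3, s4, s5}): φ is false.
  s4 (successors {s0, s1, s2, s4}): φ is false.
  s5 (successors {s1, s2, s3, s5, s6}): φ is false.
  s6 (successors {s1, s6, s7}): φ is false.
  s7 (successors {s0, s1, s3, s7}): φ is false.
For instance, at s6:
  At s6: Dia s is true, so not Dia s is false.
    At s6: Dia s requires s at some successor in {s1, s6, s7}.
      s holds at s1, so Dia s is true at s6.

No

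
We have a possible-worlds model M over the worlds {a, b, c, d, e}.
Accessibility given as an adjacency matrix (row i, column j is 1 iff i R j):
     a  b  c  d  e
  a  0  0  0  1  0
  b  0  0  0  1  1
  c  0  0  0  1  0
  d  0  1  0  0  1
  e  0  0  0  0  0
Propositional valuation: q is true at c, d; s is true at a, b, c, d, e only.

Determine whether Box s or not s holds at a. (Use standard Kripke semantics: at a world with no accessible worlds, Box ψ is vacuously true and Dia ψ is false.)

At a: Box s is true, not s is false, so Box s or not s is true.
  At a: Box s requires s at every successor {d}.
    At d: s is true.
  So Box s is true at a.

Yes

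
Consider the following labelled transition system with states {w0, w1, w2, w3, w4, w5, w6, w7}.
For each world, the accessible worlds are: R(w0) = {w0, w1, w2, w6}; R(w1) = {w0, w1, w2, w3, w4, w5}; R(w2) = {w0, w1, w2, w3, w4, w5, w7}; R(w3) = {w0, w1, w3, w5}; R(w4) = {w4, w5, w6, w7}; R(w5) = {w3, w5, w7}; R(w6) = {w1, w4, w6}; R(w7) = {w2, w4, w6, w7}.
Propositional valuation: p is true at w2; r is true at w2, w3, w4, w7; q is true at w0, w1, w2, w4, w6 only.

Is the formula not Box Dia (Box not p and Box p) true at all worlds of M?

Let φ = not Box Dia (Box not p and Box p). Evaluate φ at each world:
  w0 (successors {w0, w1, w2, w6}): φ is true.
  w1 (successors {w0, w1, w2, w3, w4, w5}): φ is true.
  w2 (successors {w0, w1, w2, w3, w4, w5, w7}): φ is true.
  w3 (successors {w0, w1, w3, w5}): φ is true.
  w4 (successors {w4, w5, w6, w7}): φ is true.
  w5 (successors {w3, w5, w7}): φ is true.
  w6 (successors {w1, w4, w6}): φ is true.
  w7 (successors {w2, w4, w6, w7}): φ is true.
For instance, at w0:
  At w0: Box Dia (Box not p and Box p) is false, so not Box Dia (Box not p and Box p) is true.
    At w0: Box Dia (Box not p and Box p) requires Dia (Box not p and Box p) at every successor {w0, w1, w2, w6}.
      Dia (Box not p and Box p) fails at w0, so Box Dia (Box not p and Box p) is false at w0.

Yes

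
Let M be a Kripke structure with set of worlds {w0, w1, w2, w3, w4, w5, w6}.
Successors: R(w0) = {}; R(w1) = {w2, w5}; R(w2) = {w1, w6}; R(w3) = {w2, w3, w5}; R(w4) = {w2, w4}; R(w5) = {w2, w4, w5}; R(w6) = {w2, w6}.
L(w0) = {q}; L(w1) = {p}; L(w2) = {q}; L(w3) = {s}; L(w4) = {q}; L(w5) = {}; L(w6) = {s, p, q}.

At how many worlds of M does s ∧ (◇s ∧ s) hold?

Let φ = s ∧ (◇s ∧ s). Evaluate φ at each world:
  w0 (successors ∅): φ is false.
  w1 (successors {w2, w5}): φ is false.
  w2 (successors {w1, w6}): φ is false.
  w3 (successors {w2, w3, w5}): φ is true.
  w4 (successors {w2, w4}): φ is false.
  w5 (successors {w2, w4, w5}): φ is false.
  w6 (successors {w2, w6}): φ is true.
For instance, at w4:
  At w4: s is false, ◇s ∧ s is false, so s ∧ (◇s ∧ s) is false.
    At w4: ◇s is false, s is false, so ◇s ∧ s is false.
      At w4: ◇s requires s at some successor in {w2, w4}.
        At w2: s is false.
        At w4: s is false.
      So ◇s is false at w4.
Satisfying worlds: {w3, w6}

2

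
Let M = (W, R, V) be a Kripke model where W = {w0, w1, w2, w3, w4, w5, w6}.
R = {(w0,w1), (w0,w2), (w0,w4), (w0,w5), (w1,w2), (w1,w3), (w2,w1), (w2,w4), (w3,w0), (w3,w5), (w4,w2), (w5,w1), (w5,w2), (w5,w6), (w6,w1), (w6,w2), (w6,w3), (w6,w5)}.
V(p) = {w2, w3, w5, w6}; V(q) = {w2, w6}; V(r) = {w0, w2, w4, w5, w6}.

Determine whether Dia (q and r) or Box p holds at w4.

At w4: Dia (q and r) is true, Box p is true, so Dia (q and r) or Box p is true.
  At w4: Dia (q and r) requires q and r at some successor in {w2}.
    q and r holds at w2, so Dia (q and r) is true at w4.
  At w4: Box p requires p at every successor {w2}.
    At w2: p is true.
  So Box p is true at w4.

Yes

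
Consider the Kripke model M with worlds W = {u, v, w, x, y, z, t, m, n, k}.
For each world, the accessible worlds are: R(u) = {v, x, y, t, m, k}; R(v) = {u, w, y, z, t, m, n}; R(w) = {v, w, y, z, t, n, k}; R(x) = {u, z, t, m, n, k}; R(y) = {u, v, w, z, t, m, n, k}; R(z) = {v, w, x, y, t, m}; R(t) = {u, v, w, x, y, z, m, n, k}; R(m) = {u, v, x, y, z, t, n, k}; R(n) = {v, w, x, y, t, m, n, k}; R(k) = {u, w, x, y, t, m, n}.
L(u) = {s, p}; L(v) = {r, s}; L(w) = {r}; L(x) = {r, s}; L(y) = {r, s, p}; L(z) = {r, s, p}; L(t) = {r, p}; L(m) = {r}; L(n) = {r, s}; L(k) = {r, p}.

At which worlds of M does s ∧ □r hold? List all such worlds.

Recall that □ψ holds at a world iff ψ holds at every accessible world, and ◇ψ holds iff ψ holds at some accessible world.
Let φ = s ∧ □r. Evaluate φ at each world:
  u (successors {v, x, y, t, m, k}): φ is true.
  v (successors {u, w, y, z, t, m, n}): φ is false.
  w (successors {v, w, y, z, t, n, k}): φ is false.
  x (successors {u, z, t, m, n, k}): φ is false.
  y (successors {u, v, w, z, t, m, n, k}): φ is false.
  z (successors {v, w, x, y, t, m}): φ is true.
  t (successors {u, v, w, x, y, z, m, n, k}): φ is false.
  m (successors {u, v, x, y, z, t, n, k}): φ is false.
  n (successors {v, w, x, y, t, m, n, k}): φ is true.
  k (successors {u, w, x, y, t, m, n}): φ is false.
For instance, at v:
  At v: s is true, □r is false, so s ∧ □r is false.
    At v: □r requires r at every successor {u, w, y, z, t, m, n}.
      r fails at u, so □r is false at v.
Satisfying worlds: {u, z, n}

u, z, n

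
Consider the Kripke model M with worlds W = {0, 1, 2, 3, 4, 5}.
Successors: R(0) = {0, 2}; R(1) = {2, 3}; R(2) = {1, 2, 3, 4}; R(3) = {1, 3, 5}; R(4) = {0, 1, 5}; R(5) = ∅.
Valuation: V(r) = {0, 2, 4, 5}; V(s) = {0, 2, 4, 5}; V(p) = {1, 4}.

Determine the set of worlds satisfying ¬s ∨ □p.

1, 3, 5

Let φ = ¬s ∨ □p. Evaluate φ at each world:
  0 (successors {0, 2}): φ is false.
  1 (successors {2, 3}): φ is true.
  2 (successors {1, 2, 3, 4}): φ is false.
  3 (successors {1, 3, 5}): φ is true.
  4 (successors {0, 1, 5}): φ is false.
  5 (successors ∅): φ is true.
For instance, at 2:
  At 2: ¬s is false, □p is false, so ¬s ∨ □p is false.
    At 2: □p requires p at every successor {1, 2, 3, 4}.
      p fails at 2, so □p is false at 2.
Satisfying worlds: {1, 3, 5}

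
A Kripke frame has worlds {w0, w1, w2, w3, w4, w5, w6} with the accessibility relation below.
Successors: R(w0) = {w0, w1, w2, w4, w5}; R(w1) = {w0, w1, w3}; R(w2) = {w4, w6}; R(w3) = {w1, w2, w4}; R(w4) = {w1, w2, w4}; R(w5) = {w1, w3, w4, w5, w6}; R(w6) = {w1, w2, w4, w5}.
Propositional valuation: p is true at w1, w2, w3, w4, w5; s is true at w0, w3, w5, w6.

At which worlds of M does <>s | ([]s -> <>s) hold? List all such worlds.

Let φ = <>s | ([]s -> <>s). Evaluate φ at each world:
  w0 (successors {w0, w1, w2, w4, w5}): φ is true.
  w1 (successors {w0, w1, w3}): φ is true.
  w2 (successors {w4, w6}): φ is true.
  w3 (successors {w1, w2, w4}): φ is true.
  w4 (successors {w1, w2, w4}): φ is true.
  w5 (successors {w1, w3, w4, w5, w6}): φ is true.
  w6 (successors {w1, w2, w4, w5}): φ is true.
For instance, at w1:
  At w1: <>s is true, []s -> <>s is true, so <>s | ([]s -> <>s) is true.
    At w1: <>s requires s at some successor in {w0, w1, w3}.
      s holds at w0, so <>s is true at w1.
    At w1: []s is false, <>s is true, so []s -> <>s is true.
      At w1: []s requires s at every successor {w0, w1, w3}.
        s fails at w1, so []s is false at w1.
      At w1: <>s requires s at some successor in {w0, w1, w3}.
        s holds at w0, so <>s is true at w1.
Satisfying worlds: {w0, w1, w2, w3, w4, w5, w6}

w0, w1, w2, w3, w4, w5, w6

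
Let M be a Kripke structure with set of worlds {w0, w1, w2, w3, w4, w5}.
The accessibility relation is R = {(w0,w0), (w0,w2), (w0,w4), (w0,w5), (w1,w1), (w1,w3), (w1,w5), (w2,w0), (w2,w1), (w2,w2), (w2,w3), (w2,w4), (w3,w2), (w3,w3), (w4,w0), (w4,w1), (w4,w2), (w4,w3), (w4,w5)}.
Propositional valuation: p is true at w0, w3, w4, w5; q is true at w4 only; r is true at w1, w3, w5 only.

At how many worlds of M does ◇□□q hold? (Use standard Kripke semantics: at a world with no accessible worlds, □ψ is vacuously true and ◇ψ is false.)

3

Let φ = ◇□□q. Evaluate φ at each world:
  w0 (successors {w0, w2, w4, w5}): φ is true.
  w1 (successors {w1, w3, w5}): φ is true.
  w2 (successors {w0, w1, w2, w3, w4}): φ is false.
  w3 (successors {w2, w3}): φ is false.
  w4 (successors {w0, w1, w2, w3, w5}): φ is true.
  w5 (successors ∅): φ is false.
For instance, at w4:
  At w4: ◇□□q requires □□q at some successor in {w0, w1, w2, w3, w5}.
    □□q holds at w5, so ◇□□q is true at w4.
      At w5: no accessible worlds, so □□q holds vacuously.
Satisfying worlds: {w0, w1, w4}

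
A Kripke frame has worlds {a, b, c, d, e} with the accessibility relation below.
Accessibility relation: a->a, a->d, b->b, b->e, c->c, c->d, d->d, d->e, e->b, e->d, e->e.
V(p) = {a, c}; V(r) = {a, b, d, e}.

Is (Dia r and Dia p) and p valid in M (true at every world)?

No

Let φ = (Dia r and Dia p) and p. Evaluate φ at each world:
  a (successors {a, d}): φ is true.
  b (successors {b, e}): φ is false.
  c (successors {c, d}): φ is true.
  d (successors {d, e}): φ is false.
  e (successors {b, d, e}): φ is false.
Detail at b (counterexample):
  At b: Dia r and Dia p is false, p is false, so (Dia r and Dia p) and p is false.
    At b: Dia r is true, Dia p is false, so Dia r and Dia p is false.
      At b: Dia r requires r at some successor in {b, e}.
        r holds at b, so Dia r is true at b.
      At b: Dia p requires p at some successor in {b, e}.
        At b: p is false.
        At e: p is false.
      So Dia p is false at b.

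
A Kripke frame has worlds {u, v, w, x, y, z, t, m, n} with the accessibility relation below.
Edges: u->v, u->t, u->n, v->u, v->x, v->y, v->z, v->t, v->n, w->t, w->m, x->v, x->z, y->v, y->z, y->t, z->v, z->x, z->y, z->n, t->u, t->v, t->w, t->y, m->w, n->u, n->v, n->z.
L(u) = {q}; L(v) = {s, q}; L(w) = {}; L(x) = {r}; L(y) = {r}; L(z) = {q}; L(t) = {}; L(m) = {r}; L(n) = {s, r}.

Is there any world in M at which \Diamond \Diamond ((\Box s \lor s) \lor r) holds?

Let φ = \Diamond \Diamond ((\Box s \lor s) \lor r). Evaluate φ at each world:
  u (successors {v, t, n}): φ is true.
  v (successors {u, x, y, z, t, n}): φ is true.
  w (successors {t, m}): φ is true.
  x (successors {v, z}): φ is true.
  y (successors {v, z, t}): φ is true.
  z (successors {v, x, y, n}): φ is true.
  t (successors {u, v, w, y}): φ is true.
  m (successors {w}): φ is true.
  n (successors {u, v, z}): φ is true.
Detail at u (witness):
  At u: \Diamond \Diamond ((\Box s \lor s) \lor r) requires \Diamond ((\Box s \lor s) \lor r) at some successor in {v, t, n}.
    \Diamond ((\Box s \lor s) \lor r) holds at v, so \Diamond \Diamond ((\Box s \lor s) \lor r) is true at u.
      At v: \Diamond ((\Box s \lor s) \lor r) requires (\Box s \lor s) \lor r at some successor in {u, x, y, z, t, n}.
        (\Box s \lor s) \lor r holds at x, so \Diamond ((\Box s \lor s) \lor r) is true at v.

Yes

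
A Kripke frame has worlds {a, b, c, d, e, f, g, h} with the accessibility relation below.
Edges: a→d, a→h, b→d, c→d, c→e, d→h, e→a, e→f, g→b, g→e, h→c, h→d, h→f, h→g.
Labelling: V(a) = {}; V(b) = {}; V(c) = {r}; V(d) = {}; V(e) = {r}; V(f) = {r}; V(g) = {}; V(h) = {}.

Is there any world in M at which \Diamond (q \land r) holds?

No

Let φ = \Diamond (q \land r). Evaluate φ at each world:
  a (successors {d, h}): φ is false.
  b (successors {d}): φ is false.
  c (successors {d, e}): φ is false.
  d (successors {h}): φ is false.
  e (successors {a, f}): φ is false.
  f (successors ∅): φ is false.
  g (successors {b, e}): φ is false.
  h (successors {c, d, f, g}): φ is false.
For instance, at e:
  At e: \Diamond (q \land r) requires q \land r at some successor in {a, f}.
    At a: q \land r is false.
    At f: q \land r is false.
  So \Diamond (q \land r) is false at e.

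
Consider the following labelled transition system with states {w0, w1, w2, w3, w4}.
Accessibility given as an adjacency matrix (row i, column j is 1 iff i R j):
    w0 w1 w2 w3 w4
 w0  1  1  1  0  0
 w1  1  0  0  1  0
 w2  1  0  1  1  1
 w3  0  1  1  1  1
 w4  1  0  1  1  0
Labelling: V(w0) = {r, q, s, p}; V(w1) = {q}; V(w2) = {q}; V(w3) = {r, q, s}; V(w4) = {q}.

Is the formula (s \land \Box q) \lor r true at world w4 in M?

Recall that \Box ψ holds at a world iff ψ holds at every accessible world, and \Diamond ψ holds iff ψ holds at some accessible world.
At w4: s \land \Box q is false, r is false, so (s \land \Box q) \lor r is false.
  At w4: s is false, \Box q is true, so s \land \Box q is false.
    At w4: \Box q requires q at every successor {w0, w2, w3}.
      At w0: q is true.
      At w2: q is true.
      At w3: q is true.
    So \Box q is true at w4.

No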